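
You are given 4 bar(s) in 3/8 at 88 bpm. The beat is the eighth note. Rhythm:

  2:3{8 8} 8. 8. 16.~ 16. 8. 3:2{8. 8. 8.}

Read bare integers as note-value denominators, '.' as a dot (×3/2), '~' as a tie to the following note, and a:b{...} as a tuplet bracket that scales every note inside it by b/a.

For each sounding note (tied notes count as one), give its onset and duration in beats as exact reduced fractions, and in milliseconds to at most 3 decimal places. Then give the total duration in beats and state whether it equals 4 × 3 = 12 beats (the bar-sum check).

1) 0.0ms=0b +1022.727ms=3/2b
2) 1022.727ms=3/2b +1022.727ms=3/2b
3) 2045.455ms=3b +1022.727ms=3/2b
4) 3068.182ms=9/2b +1022.727ms=3/2b
5) 4090.909ms=6b +1022.727ms=3/2b
6) 5113.636ms=15/2b +1022.727ms=3/2b
7) 6136.364ms=9b +681.818ms=1b
8) 6818.182ms=10b +681.818ms=1b
9) 7500.0ms=11b +681.818ms=1b
Σ=12b of 12 (88bpm 3/8) — PASS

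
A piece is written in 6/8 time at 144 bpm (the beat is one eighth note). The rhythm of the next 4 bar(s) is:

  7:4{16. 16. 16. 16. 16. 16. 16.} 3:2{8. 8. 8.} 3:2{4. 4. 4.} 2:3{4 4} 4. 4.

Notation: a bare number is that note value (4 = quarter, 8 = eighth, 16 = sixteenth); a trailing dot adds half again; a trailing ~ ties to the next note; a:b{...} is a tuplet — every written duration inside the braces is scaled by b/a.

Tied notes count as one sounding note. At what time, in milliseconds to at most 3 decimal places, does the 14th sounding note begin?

1. 0.0ms @ 0 + 178.571ms (3/7)
2. 178.571ms @ 3/7 + 178.571ms (3/7)
3. 357.143ms @ 6/7 + 178.571ms (3/7)
4. 535.714ms @ 9/7 + 178.571ms (3/7)
5. 714.286ms @ 12/7 + 178.571ms (3/7)
6. 892.857ms @ 15/7 + 178.571ms (3/7)
7. 1071.429ms @ 18/7 + 178.571ms (3/7)
8. 1250.0ms @ 3 + 416.667ms (1)
9. 1666.667ms @ 4 + 416.667ms (1)
10. 2083.333ms @ 5 + 416.667ms (1)
11. 2500.0ms @ 6 + 833.333ms (2)
12. 3333.333ms @ 8 + 833.333ms (2)
13. 4166.667ms @ 10 + 833.333ms (2)
14. 5000.0ms @ 12 + 1250.0ms (3)
15. 6250.0ms @ 15 + 1250.0ms (3)
16. 7500.0ms @ 18 + 1250.0ms (3)
17. 8750.0ms @ 21 + 1250.0ms (3)

note 14 onset = 12b = 5000.0ms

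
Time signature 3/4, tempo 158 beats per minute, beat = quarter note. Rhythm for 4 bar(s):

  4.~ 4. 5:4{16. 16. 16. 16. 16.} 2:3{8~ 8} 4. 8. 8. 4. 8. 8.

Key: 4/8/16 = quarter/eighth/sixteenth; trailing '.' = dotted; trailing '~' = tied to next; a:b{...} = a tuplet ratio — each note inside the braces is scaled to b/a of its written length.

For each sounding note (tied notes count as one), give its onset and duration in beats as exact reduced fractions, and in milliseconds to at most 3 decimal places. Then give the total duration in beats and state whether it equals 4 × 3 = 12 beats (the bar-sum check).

1) 0.0ms=0b +1139.241ms=3b
2) 1139.241ms=3b +113.924ms=3/10b
3) 1253.165ms=33/10b +113.924ms=3/10b
4) 1367.089ms=18/5b +113.924ms=3/10b
5) 1481.013ms=39/10b +113.924ms=3/10b
6) 1594.937ms=21/5b +113.924ms=3/10b
7) 1708.861ms=9/2b +569.62ms=3/2b
8) 2278.481ms=6b +569.62ms=3/2b
9) 2848.101ms=15/2b +284.81ms=3/4b
10) 3132.911ms=33/4b +284.81ms=3/4b
11) 3417.722ms=9b +569.62ms=3/2b
12) 3987.342ms=21/2b +284.81ms=3/4b
13) 4272.152ms=45/4b +284.81ms=3/4b
Σ=12b of 12 (158bpm 3/4) — PASS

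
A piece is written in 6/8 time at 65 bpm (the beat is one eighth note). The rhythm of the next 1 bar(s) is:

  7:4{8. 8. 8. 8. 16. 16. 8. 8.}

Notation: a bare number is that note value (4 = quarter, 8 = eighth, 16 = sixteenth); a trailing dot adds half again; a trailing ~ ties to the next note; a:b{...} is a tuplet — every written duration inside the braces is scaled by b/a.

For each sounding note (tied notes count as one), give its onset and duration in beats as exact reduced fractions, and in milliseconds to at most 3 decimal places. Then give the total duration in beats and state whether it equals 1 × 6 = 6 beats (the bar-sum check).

1) 0.0ms=0b +791.209ms=6/7b
2) 791.209ms=6/7b +791.209ms=6/7b
3) 1582.418ms=12/7b +791.209ms=6/7b
4) 2373.626ms=18/7b +791.209ms=6/7b
5) 3164.835ms=24/7b +395.604ms=3/7b
6) 3560.44ms=27/7b +395.604ms=3/7b
7) 3956.044ms=30/7b +791.209ms=6/7b
8) 4747.253ms=36/7b +791.209ms=6/7b
Σ=6b of 6 (65bpm 6/8) — PASS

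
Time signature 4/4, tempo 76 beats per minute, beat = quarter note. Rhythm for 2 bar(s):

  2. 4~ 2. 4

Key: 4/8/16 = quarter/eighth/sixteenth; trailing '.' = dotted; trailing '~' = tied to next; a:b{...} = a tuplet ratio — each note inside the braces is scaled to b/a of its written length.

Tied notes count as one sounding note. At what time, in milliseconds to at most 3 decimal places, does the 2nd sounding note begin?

note 2 onset = 3b = 2368.421ms

1. 0.0ms @ 0 + 2368.421ms (3)
2. 2368.421ms @ 3 + 3157.895ms (4)
3. 5526.316ms @ 7 + 789.474ms (1)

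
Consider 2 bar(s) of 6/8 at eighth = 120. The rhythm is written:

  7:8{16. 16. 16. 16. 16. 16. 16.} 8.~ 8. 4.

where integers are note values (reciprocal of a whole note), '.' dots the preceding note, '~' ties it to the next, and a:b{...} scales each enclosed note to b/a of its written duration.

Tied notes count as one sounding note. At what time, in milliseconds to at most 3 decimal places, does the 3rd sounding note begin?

1. 0.0ms @ 0 + 428.571ms (6/7)
2. 428.571ms @ 6/7 + 428.571ms (6/7)
3. 857.143ms @ 12/7 + 428.571ms (6/7)
4. 1285.714ms @ 18/7 + 428.571ms (6/7)
5. 1714.286ms @ 24/7 + 428.571ms (6/7)
6. 2142.857ms @ 30/7 + 428.571ms (6/7)
7. 2571.429ms @ 36/7 + 428.571ms (6/7)
8. 3000.0ms @ 6 + 1500.0ms (3)
9. 4500.0ms @ 9 + 1500.0ms (3)

note 3 onset = 12/7b = 857.143ms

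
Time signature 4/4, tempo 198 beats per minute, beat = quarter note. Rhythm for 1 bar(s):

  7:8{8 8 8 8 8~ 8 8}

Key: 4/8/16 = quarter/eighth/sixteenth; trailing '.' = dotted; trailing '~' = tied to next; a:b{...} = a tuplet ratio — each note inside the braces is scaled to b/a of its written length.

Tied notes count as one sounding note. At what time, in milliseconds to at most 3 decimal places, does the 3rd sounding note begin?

1. 0.0ms @ 0 + 173.16ms (4/7)
2. 173.16ms @ 4/7 + 173.16ms (4/7)
3. 346.32ms @ 8/7 + 173.16ms (4/7)
4. 519.481ms @ 12/7 + 173.16ms (4/7)
5. 692.641ms @ 16/7 + 346.32ms (8/7)
6. 1038.961ms @ 24/7 + 173.16ms (4/7)

note 3 onset = 8/7b = 346.32ms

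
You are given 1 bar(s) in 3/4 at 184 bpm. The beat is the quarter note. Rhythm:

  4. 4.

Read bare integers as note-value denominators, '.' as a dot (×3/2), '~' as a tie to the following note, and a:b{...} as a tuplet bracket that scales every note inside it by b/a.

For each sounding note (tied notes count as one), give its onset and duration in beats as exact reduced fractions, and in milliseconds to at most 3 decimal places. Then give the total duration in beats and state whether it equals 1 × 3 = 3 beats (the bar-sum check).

1) 0.0ms=0b +489.13ms=3/2b
2) 489.13ms=3/2b +489.13ms=3/2b
Σ=3b of 3 (184bpm 3/4) — PASS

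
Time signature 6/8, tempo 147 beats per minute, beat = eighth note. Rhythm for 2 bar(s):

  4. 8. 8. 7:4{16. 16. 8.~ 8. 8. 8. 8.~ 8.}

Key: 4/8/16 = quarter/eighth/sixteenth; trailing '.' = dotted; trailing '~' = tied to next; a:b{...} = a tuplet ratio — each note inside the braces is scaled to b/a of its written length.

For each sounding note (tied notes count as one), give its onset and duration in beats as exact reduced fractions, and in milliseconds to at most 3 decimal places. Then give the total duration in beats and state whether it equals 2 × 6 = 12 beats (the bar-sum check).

1) 0.0ms=0b +1224.49ms=3b
2) 1224.49ms=3b +612.245ms=3/2b
3) 1836.735ms=9/2b +612.245ms=3/2b
4) 2448.98ms=6b +174.927ms=3/7b
5) 2623.907ms=45/7b +174.927ms=3/7b
6) 2798.834ms=48/7b +699.708ms=12/7b
7) 3498.542ms=60/7b +349.854ms=6/7b
8) 3848.397ms=66/7b +349.854ms=6/7b
9) 4198.251ms=72/7b +699.708ms=12/7b
Σ=12b of 12 (147bpm 6/8) — PASS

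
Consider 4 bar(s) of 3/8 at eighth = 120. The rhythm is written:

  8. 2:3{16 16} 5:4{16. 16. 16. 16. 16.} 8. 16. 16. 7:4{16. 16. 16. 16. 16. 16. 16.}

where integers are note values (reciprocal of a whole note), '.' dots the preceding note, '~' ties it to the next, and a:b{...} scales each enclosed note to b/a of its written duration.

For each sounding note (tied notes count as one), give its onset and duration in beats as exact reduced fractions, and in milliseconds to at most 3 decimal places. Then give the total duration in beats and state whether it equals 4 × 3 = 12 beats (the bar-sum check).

1) 0.0ms=0b +750.0ms=3/2b
2) 750.0ms=3/2b +375.0ms=3/4b
3) 1125.0ms=9/4b +375.0ms=3/4b
4) 1500.0ms=3b +300.0ms=3/5b
5) 1800.0ms=18/5b +300.0ms=3/5b
6) 2100.0ms=21/5b +300.0ms=3/5b
7) 2400.0ms=24/5b +300.0ms=3/5b
8) 2700.0ms=27/5b +300.0ms=3/5b
9) 3000.0ms=6b +750.0ms=3/2b
10) 3750.0ms=15/2b +375.0ms=3/4b
11) 4125.0ms=33/4b +375.0ms=3/4b
12) 4500.0ms=9b +214.286ms=3/7b
13) 4714.286ms=66/7b +214.286ms=3/7b
14) 4928.571ms=69/7b +214.286ms=3/7b
15) 5142.857ms=72/7b +214.286ms=3/7b
16) 5357.143ms=75/7b +214.286ms=3/7b
17) 5571.429ms=78/7b +214.286ms=3/7b
18) 5785.714ms=81/7b +214.286ms=3/7b
Σ=12b of 12 (120bpm 3/8) — PASS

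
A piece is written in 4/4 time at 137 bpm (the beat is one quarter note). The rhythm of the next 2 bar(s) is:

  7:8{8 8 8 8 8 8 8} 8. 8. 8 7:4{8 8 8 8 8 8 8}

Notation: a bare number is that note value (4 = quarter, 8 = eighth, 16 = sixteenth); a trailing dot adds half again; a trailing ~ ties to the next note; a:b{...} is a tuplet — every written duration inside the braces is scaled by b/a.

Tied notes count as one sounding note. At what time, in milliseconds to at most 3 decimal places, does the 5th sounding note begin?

1. 0.0ms @ 0 + 250.261ms (4/7)
2. 250.261ms @ 4/7 + 250.261ms (4/7)
3. 500.521ms @ 8/7 + 250.261ms (4/7)
4. 750.782ms @ 12/7 + 250.261ms (4/7)
5. 1001.043ms @ 16/7 + 250.261ms (4/7)
6. 1251.303ms @ 20/7 + 250.261ms (4/7)
7. 1501.564ms @ 24/7 + 250.261ms (4/7)
8. 1751.825ms @ 4 + 328.467ms (3/4)
9. 2080.292ms @ 19/4 + 328.467ms (3/4)
10. 2408.759ms @ 11/2 + 218.978ms (1/2)
11. 2627.737ms @ 6 + 125.13ms (2/7)
12. 2752.868ms @ 44/7 + 125.13ms (2/7)
13. 2877.998ms @ 46/7 + 125.13ms (2/7)
14. 3003.128ms @ 48/7 + 125.13ms (2/7)
15. 3128.259ms @ 50/7 + 125.13ms (2/7)
16. 3253.389ms @ 52/7 + 125.13ms (2/7)
17. 3378.519ms @ 54/7 + 125.13ms (2/7)

note 5 onset = 16/7b = 1001.043ms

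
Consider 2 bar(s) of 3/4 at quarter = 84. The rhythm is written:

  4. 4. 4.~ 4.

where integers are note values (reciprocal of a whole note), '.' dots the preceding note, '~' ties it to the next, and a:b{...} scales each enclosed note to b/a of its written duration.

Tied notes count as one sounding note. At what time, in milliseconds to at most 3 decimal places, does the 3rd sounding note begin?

1. 0.0ms @ 0 + 1071.429ms (3/2)
2. 1071.429ms @ 3/2 + 1071.429ms (3/2)
3. 2142.857ms @ 3 + 2142.857ms (3)

note 3 onset = 3b = 2142.857ms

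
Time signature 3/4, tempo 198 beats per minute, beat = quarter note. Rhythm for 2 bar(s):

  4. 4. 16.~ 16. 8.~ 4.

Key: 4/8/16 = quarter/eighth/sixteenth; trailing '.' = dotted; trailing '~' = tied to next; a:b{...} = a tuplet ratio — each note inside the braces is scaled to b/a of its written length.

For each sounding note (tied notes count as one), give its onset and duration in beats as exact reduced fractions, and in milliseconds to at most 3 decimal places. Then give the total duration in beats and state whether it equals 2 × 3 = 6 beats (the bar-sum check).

1) 0.0ms=0b +454.545ms=3/2b
2) 454.545ms=3/2b +454.545ms=3/2b
3) 909.091ms=3b +227.273ms=3/4b
4) 1136.364ms=15/4b +681.818ms=9/4b
Σ=6b of 6 (198bpm 3/4) — PASS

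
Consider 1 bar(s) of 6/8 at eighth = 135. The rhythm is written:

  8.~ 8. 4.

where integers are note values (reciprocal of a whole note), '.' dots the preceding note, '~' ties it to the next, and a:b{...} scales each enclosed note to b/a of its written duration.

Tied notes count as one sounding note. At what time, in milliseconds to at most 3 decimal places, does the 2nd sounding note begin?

1. 0.0ms @ 0 + 1333.333ms (3)
2. 1333.333ms @ 3 + 1333.333ms (3)

note 2 onset = 3b = 1333.333ms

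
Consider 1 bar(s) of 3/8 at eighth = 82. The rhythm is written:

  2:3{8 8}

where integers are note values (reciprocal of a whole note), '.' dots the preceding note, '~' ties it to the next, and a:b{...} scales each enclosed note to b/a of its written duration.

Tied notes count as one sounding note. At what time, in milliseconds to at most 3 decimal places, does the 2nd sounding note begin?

1. 0.0ms @ 0 + 1097.561ms (3/2)
2. 1097.561ms @ 3/2 + 1097.561ms (3/2)

note 2 onset = 3/2b = 1097.561ms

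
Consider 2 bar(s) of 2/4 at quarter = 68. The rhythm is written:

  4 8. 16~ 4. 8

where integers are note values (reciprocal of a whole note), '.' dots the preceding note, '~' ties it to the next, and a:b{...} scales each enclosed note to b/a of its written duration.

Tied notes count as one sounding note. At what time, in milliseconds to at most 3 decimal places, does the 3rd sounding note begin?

1. 0.0ms @ 0 + 882.353ms (1)
2. 882.353ms @ 1 + 661.765ms (3/4)
3. 1544.118ms @ 7/4 + 1544.118ms (7/4)
4. 3088.235ms @ 7/2 + 441.176ms (1/2)

note 3 onset = 7/4b = 1544.118ms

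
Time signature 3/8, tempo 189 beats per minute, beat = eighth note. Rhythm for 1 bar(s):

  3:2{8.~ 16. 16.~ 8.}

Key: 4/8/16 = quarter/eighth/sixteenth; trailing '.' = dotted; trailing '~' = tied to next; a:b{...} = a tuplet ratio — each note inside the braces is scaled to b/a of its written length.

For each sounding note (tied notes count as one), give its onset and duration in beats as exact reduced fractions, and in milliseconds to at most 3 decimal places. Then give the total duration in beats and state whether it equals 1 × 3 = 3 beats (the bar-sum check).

1) 0.0ms=0b +476.19ms=3/2b
2) 476.19ms=3/2b +476.19ms=3/2b
Σ=3b of 3 (189bpm 3/8) — PASS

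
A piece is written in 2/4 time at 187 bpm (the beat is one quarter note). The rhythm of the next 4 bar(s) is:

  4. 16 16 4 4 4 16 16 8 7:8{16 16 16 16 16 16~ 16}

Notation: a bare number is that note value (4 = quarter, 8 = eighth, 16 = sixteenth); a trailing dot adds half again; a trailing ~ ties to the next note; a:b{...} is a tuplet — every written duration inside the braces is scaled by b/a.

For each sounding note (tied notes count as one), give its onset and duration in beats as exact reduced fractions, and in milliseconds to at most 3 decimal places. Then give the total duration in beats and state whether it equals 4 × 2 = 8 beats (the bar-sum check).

1) 0.0ms=0b +481.283ms=3/2b
2) 481.283ms=3/2b +80.214ms=1/4b
3) 561.497ms=7/4b +80.214ms=1/4b
4) 641.711ms=2b +320.856ms=1b
5) 962.567ms=3b +320.856ms=1b
6) 1283.422ms=4b +320.856ms=1b
7) 1604.278ms=5b +80.214ms=1/4b
8) 1684.492ms=21/4b +80.214ms=1/4b
9) 1764.706ms=11/2b +160.428ms=1/2b
10) 1925.134ms=6b +91.673ms=2/7b
11) 2016.807ms=44/7b +91.673ms=2/7b
12) 2108.48ms=46/7b +91.673ms=2/7b
13) 2200.153ms=48/7b +91.673ms=2/7b
14) 2291.826ms=50/7b +91.673ms=2/7b
15) 2383.499ms=52/7b +183.346ms=4/7b
Σ=8b of 8 (187bpm 2/4) — PASS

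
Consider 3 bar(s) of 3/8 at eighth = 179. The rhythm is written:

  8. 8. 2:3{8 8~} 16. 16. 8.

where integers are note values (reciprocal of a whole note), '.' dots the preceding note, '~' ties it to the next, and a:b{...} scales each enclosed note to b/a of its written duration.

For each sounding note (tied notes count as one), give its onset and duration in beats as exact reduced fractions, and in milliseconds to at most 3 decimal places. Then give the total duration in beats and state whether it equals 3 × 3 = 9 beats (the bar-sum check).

1) 0.0ms=0b +502.793ms=3/2b
2) 502.793ms=3/2b +502.793ms=3/2b
3) 1005.587ms=3b +502.793ms=3/2b
4) 1508.38ms=9/2b +754.19ms=9/4b
5) 2262.57ms=27/4b +251.397ms=3/4b
6) 2513.966ms=15/2b +502.793ms=3/2b
Σ=9b of 9 (179bpm 3/8) — PASS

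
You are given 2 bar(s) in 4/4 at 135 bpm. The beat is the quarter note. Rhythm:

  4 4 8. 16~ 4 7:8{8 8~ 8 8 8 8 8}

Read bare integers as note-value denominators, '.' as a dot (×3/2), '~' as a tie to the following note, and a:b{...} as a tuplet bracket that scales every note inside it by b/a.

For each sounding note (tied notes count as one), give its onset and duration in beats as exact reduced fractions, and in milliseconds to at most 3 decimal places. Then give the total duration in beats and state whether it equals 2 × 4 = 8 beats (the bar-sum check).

1) 0.0ms=0b +444.444ms=1b
2) 444.444ms=1b +444.444ms=1b
3) 888.889ms=2b +333.333ms=3/4b
4) 1222.222ms=11/4b +555.556ms=5/4b
5) 1777.778ms=4b +253.968ms=4/7b
6) 2031.746ms=32/7b +507.937ms=8/7b
7) 2539.683ms=40/7b +253.968ms=4/7b
8) 2793.651ms=44/7b +253.968ms=4/7b
9) 3047.619ms=48/7b +253.968ms=4/7b
10) 3301.587ms=52/7b +253.968ms=4/7b
Σ=8b of 8 (135bpm 4/4) — PASS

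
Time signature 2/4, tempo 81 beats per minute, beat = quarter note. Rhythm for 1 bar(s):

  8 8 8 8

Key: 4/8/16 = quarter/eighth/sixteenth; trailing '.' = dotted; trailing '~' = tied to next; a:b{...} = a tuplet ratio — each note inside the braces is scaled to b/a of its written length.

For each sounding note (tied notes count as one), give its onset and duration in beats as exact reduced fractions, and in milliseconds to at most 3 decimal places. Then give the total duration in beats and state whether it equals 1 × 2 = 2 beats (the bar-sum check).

1) 0.0ms=0b +370.37ms=1/2b
2) 370.37ms=1/2b +370.37ms=1/2b
3) 740.741ms=1b +370.37ms=1/2b
4) 1111.111ms=3/2b +370.37ms=1/2b
Σ=2b of 2 (81bpm 2/4) — PASS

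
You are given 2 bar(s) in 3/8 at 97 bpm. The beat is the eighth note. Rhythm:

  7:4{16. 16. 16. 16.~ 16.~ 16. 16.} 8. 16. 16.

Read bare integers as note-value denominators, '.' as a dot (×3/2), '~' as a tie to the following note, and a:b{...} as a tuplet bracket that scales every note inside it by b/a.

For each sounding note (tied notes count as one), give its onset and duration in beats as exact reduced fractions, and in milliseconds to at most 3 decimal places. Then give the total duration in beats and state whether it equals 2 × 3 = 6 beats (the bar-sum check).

1) 0.0ms=0b +265.096ms=3/7b
2) 265.096ms=3/7b +265.096ms=3/7b
3) 530.191ms=6/7b +265.096ms=3/7b
4) 795.287ms=9/7b +795.287ms=9/7b
5) 1590.574ms=18/7b +265.096ms=3/7b
6) 1855.67ms=3b +927.835ms=3/2b
7) 2783.505ms=9/2b +463.918ms=3/4b
8) 3247.423ms=21/4b +463.918ms=3/4b
Σ=6b of 6 (97bpm 3/8) — PASS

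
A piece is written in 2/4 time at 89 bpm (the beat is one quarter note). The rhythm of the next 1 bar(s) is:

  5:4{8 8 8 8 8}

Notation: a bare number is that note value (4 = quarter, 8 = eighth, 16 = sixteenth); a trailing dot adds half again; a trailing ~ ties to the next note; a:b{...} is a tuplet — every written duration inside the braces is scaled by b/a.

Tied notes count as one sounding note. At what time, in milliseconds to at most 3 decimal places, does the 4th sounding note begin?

note 4 onset = 6/5b = 808.989ms

1. 0.0ms @ 0 + 269.663ms (2/5)
2. 269.663ms @ 2/5 + 269.663ms (2/5)
3. 539.326ms @ 4/5 + 269.663ms (2/5)
4. 808.989ms @ 6/5 + 269.663ms (2/5)
5. 1078.652ms @ 8/5 + 269.663ms (2/5)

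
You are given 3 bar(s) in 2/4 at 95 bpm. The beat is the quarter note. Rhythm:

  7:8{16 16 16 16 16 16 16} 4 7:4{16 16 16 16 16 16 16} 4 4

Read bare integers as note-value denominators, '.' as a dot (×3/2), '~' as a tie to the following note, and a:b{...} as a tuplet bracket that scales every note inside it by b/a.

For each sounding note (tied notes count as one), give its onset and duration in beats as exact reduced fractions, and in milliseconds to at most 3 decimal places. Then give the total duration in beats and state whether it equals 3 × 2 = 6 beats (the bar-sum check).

1) 0.0ms=0b +180.451ms=2/7b
2) 180.451ms=2/7b +180.451ms=2/7b
3) 360.902ms=4/7b +180.451ms=2/7b
4) 541.353ms=6/7b +180.451ms=2/7b
5) 721.805ms=8/7b +180.451ms=2/7b
6) 902.256ms=10/7b +180.451ms=2/7b
7) 1082.707ms=12/7b +180.451ms=2/7b
8) 1263.158ms=2b +631.579ms=1b
9) 1894.737ms=3b +90.226ms=1/7b
10) 1984.962ms=22/7b +90.226ms=1/7b
11) 2075.188ms=23/7b +90.226ms=1/7b
12) 2165.414ms=24/7b +90.226ms=1/7b
13) 2255.639ms=25/7b +90.226ms=1/7b
14) 2345.865ms=26/7b +90.226ms=1/7b
15) 2436.09ms=27/7b +90.226ms=1/7b
16) 2526.316ms=4b +631.579ms=1b
17) 3157.895ms=5b +631.579ms=1b
Σ=6b of 6 (95bpm 2/4) — PASS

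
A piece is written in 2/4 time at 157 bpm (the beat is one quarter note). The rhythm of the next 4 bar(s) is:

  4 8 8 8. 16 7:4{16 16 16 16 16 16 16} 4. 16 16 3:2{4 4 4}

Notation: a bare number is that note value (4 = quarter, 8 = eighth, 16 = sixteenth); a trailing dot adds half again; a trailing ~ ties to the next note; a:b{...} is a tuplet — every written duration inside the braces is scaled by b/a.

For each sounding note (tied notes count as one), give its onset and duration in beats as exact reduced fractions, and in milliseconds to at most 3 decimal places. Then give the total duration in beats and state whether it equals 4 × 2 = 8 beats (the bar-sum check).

1) 0.0ms=0b +382.166ms=1b
2) 382.166ms=1b +191.083ms=1/2b
3) 573.248ms=3/2b +191.083ms=1/2b
4) 764.331ms=2b +286.624ms=3/4b
5) 1050.955ms=11/4b +95.541ms=1/4b
6) 1146.497ms=3b +54.595ms=1/7b
7) 1201.092ms=22/7b +54.595ms=1/7b
8) 1255.687ms=23/7b +54.595ms=1/7b
9) 1310.282ms=24/7b +54.595ms=1/7b
10) 1364.877ms=25/7b +54.595ms=1/7b
11) 1419.472ms=26/7b +54.595ms=1/7b
12) 1474.067ms=27/7b +54.595ms=1/7b
13) 1528.662ms=4b +573.248ms=3/2b
14) 2101.911ms=11/2b +95.541ms=1/4b
15) 2197.452ms=23/4b +95.541ms=1/4b
16) 2292.994ms=6b +254.777ms=2/3b
17) 2547.771ms=20/3b +254.777ms=2/3b
18) 2802.548ms=22/3b +254.777ms=2/3b
Σ=8b of 8 (157bpm 2/4) — PASS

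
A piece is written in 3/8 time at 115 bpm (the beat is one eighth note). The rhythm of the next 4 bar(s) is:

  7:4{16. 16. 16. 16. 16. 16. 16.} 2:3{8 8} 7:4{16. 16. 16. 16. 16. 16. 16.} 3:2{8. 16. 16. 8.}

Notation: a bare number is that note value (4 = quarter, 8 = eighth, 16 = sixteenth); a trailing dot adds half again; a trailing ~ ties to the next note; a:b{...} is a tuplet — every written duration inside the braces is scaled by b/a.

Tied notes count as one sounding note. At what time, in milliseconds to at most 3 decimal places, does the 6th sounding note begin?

note 6 onset = 15/7b = 1118.012ms

1. 0.0ms @ 0 + 223.602ms (3/7)
2. 223.602ms @ 3/7 + 223.602ms (3/7)
3. 447.205ms @ 6/7 + 223.602ms (3/7)
4. 670.807ms @ 9/7 + 223.602ms (3/7)
5. 894.41ms @ 12/7 + 223.602ms (3/7)
6. 1118.012ms @ 15/7 + 223.602ms (3/7)
7. 1341.615ms @ 18/7 + 223.602ms (3/7)
8. 1565.217ms @ 3 + 782.609ms (3/2)
9. 2347.826ms @ 9/2 + 782.609ms (3/2)
10. 3130.435ms @ 6 + 223.602ms (3/7)
11. 3354.037ms @ 45/7 + 223.602ms (3/7)
12. 3577.64ms @ 48/7 + 223.602ms (3/7)
13. 3801.242ms @ 51/7 + 223.602ms (3/7)
14. 4024.845ms @ 54/7 + 223.602ms (3/7)
15. 4248.447ms @ 57/7 + 223.602ms (3/7)
16. 4472.05ms @ 60/7 + 223.602ms (3/7)
17. 4695.652ms @ 9 + 521.739ms (1)
18. 5217.391ms @ 10 + 260.87ms (1/2)
19. 5478.261ms @ 21/2 + 260.87ms (1/2)
20. 5739.13ms @ 11 + 521.739ms (1)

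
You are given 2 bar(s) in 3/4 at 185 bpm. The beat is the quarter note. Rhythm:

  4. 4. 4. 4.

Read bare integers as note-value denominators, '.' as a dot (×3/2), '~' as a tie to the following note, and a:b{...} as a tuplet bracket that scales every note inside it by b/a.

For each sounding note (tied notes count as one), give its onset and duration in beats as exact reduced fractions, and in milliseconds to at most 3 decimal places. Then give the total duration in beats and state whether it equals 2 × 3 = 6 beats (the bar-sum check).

1) 0.0ms=0b +486.486ms=3/2b
2) 486.486ms=3/2b +486.486ms=3/2b
3) 972.973ms=3b +486.486ms=3/2b
4) 1459.459ms=9/2b +486.486ms=3/2b
Σ=6b of 6 (185bpm 3/4) — PASS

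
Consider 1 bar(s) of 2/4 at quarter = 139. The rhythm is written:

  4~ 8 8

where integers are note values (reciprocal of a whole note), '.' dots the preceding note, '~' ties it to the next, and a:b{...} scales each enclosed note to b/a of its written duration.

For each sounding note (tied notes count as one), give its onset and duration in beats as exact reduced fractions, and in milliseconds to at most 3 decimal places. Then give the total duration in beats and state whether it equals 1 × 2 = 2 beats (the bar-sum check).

1) 0.0ms=0b +647.482ms=3/2b
2) 647.482ms=3/2b +215.827ms=1/2b
Σ=2b of 2 (139bpm 2/4) — PASS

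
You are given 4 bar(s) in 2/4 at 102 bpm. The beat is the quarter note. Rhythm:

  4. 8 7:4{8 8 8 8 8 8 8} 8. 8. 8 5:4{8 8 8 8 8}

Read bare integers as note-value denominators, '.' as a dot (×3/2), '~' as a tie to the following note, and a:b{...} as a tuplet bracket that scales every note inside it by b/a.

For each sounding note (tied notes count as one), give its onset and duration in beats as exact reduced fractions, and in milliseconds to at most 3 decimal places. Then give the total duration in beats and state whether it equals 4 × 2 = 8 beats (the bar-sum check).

1) 0.0ms=0b +882.353ms=3/2b
2) 882.353ms=3/2b +294.118ms=1/2b
3) 1176.471ms=2b +168.067ms=2/7b
4) 1344.538ms=16/7b +168.067ms=2/7b
5) 1512.605ms=18/7b +168.067ms=2/7b
6) 1680.672ms=20/7b +168.067ms=2/7b
7) 1848.739ms=22/7b +168.067ms=2/7b
8) 2016.807ms=24/7b +168.067ms=2/7b
9) 2184.874ms=26/7b +168.067ms=2/7b
10) 2352.941ms=4b +441.176ms=3/4b
11) 2794.118ms=19/4b +441.176ms=3/4b
12) 3235.294ms=11/2b +294.118ms=1/2b
13) 3529.412ms=6b +235.294ms=2/5b
14) 3764.706ms=32/5b +235.294ms=2/5b
15) 4000.0ms=34/5b +235.294ms=2/5b
16) 4235.294ms=36/5b +235.294ms=2/5b
17) 4470.588ms=38/5b +235.294ms=2/5b
Σ=8b of 8 (102bpm 2/4) — PASS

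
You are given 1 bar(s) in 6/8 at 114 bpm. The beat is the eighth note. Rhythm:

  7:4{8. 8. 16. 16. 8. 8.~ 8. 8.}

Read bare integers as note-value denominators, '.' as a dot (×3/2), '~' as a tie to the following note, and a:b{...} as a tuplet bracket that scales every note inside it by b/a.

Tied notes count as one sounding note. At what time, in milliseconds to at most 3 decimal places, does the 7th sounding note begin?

1. 0.0ms @ 0 + 451.128ms (6/7)
2. 451.128ms @ 6/7 + 451.128ms (6/7)
3. 902.256ms @ 12/7 + 225.564ms (3/7)
4. 1127.82ms @ 15/7 + 225.564ms (3/7)
5. 1353.383ms @ 18/7 + 451.128ms (6/7)
6. 1804.511ms @ 24/7 + 902.256ms (12/7)
7. 2706.767ms @ 36/7 + 451.128ms (6/7)

note 7 onset = 36/7b = 2706.767ms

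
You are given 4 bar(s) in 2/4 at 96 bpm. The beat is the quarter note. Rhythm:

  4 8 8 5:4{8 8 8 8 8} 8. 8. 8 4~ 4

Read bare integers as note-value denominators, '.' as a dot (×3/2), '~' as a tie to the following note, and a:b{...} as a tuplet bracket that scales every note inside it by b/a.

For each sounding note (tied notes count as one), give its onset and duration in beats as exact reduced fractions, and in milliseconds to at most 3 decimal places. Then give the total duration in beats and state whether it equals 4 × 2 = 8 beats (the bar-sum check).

1) 0.0ms=0b +625.0ms=1b
2) 625.0ms=1b +312.5ms=1/2b
3) 937.5ms=3/2b +312.5ms=1/2b
4) 1250.0ms=2b +250.0ms=2/5b
5) 1500.0ms=12/5b +250.0ms=2/5b
6) 1750.0ms=14/5b +250.0ms=2/5b
7) 2000.0ms=16/5b +250.0ms=2/5b
8) 2250.0ms=18/5b +250.0ms=2/5b
9) 2500.0ms=4b +468.75ms=3/4b
10) 2968.75ms=19/4b +468.75ms=3/4b
11) 3437.5ms=11/2b +312.5ms=1/2b
12) 3750.0ms=6b +1250.0ms=2b
Σ=8b of 8 (96bpm 2/4) — PASS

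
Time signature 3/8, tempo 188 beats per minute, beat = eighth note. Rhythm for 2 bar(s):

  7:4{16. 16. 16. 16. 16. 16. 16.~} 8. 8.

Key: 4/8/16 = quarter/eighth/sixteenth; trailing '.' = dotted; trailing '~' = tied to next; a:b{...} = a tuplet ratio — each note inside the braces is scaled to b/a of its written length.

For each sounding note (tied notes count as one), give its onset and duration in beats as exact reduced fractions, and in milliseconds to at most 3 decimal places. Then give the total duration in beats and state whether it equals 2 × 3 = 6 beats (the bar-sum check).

1) 0.0ms=0b +136.778ms=3/7b
2) 136.778ms=3/7b +136.778ms=3/7b
3) 273.556ms=6/7b +136.778ms=3/7b
4) 410.334ms=9/7b +136.778ms=3/7b
5) 547.112ms=12/7b +136.778ms=3/7b
6) 683.891ms=15/7b +136.778ms=3/7b
7) 820.669ms=18/7b +615.502ms=27/14b
8) 1436.17ms=9/2b +478.723ms=3/2b
Σ=6b of 6 (188bpm 3/8) — PASS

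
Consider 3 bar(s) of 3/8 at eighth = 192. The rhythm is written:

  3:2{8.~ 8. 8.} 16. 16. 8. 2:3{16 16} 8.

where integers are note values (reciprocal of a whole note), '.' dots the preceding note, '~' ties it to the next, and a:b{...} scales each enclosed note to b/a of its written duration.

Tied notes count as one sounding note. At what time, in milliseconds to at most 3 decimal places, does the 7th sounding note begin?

1. 0.0ms @ 0 + 625.0ms (2)
2. 625.0ms @ 2 + 312.5ms (1)
3. 937.5ms @ 3 + 234.375ms (3/4)
4. 1171.875ms @ 15/4 + 234.375ms (3/4)
5. 1406.25ms @ 9/2 + 468.75ms (3/2)
6. 1875.0ms @ 6 + 234.375ms (3/4)
7. 2109.375ms @ 27/4 + 234.375ms (3/4)
8. 2343.75ms @ 15/2 + 468.75ms (3/2)

note 7 onset = 27/4b = 2109.375ms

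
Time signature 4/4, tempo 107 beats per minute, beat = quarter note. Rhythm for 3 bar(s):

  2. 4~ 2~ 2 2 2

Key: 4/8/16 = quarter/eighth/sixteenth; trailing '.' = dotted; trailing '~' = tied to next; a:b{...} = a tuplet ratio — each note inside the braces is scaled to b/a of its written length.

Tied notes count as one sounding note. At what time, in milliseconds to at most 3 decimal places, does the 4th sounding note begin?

note 4 onset = 10b = 5607.477ms

1. 0.0ms @ 0 + 1682.243ms (3)
2. 1682.243ms @ 3 + 2803.738ms (5)
3. 4485.981ms @ 8 + 1121.495ms (2)
4. 5607.477ms @ 10 + 1121.495ms (2)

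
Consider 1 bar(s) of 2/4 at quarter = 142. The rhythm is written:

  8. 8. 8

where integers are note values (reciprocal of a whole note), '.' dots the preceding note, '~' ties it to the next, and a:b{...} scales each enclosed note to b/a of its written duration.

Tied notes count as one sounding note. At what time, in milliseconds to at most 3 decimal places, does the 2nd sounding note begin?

note 2 onset = 3/4b = 316.901ms

1. 0.0ms @ 0 + 316.901ms (3/4)
2. 316.901ms @ 3/4 + 316.901ms (3/4)
3. 633.803ms @ 3/2 + 211.268ms (1/2)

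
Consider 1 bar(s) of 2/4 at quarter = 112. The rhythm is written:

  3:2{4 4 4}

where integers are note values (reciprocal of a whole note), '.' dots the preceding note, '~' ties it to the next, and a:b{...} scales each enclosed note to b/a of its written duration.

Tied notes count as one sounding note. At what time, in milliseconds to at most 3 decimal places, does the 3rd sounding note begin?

note 3 onset = 4/3b = 714.286ms

1. 0.0ms @ 0 + 357.143ms (2/3)
2. 357.143ms @ 2/3 + 357.143ms (2/3)
3. 714.286ms @ 4/3 + 357.143ms (2/3)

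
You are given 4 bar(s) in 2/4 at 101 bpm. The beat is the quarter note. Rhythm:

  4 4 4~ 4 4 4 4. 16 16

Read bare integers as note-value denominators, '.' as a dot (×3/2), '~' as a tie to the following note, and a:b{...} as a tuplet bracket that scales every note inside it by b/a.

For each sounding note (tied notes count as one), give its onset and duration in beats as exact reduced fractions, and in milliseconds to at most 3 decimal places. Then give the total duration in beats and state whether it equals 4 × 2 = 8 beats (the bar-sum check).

1) 0.0ms=0b +594.059ms=1b
2) 594.059ms=1b +594.059ms=1b
3) 1188.119ms=2b +1188.119ms=2b
4) 2376.238ms=4b +594.059ms=1b
5) 2970.297ms=5b +594.059ms=1b
6) 3564.356ms=6b +891.089ms=3/2b
7) 4455.446ms=15/2b +148.515ms=1/4b
8) 4603.96ms=31/4b +148.515ms=1/4b
Σ=8b of 8 (101bpm 2/4) — PASS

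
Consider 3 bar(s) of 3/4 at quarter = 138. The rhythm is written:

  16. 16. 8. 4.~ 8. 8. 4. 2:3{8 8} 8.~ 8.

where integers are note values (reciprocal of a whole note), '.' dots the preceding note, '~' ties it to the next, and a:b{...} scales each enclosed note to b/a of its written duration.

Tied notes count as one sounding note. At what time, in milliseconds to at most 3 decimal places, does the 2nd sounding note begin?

1. 0.0ms @ 0 + 163.043ms (3/8)
2. 163.043ms @ 3/8 + 163.043ms (3/8)
3. 326.087ms @ 3/4 + 326.087ms (3/4)
4. 652.174ms @ 3/2 + 978.261ms (9/4)
5. 1630.435ms @ 15/4 + 326.087ms (3/4)
6. 1956.522ms @ 9/2 + 652.174ms (3/2)
7. 2608.696ms @ 6 + 326.087ms (3/4)
8. 2934.783ms @ 27/4 + 326.087ms (3/4)
9. 3260.87ms @ 15/2 + 652.174ms (3/2)

note 2 onset = 3/8b = 163.043ms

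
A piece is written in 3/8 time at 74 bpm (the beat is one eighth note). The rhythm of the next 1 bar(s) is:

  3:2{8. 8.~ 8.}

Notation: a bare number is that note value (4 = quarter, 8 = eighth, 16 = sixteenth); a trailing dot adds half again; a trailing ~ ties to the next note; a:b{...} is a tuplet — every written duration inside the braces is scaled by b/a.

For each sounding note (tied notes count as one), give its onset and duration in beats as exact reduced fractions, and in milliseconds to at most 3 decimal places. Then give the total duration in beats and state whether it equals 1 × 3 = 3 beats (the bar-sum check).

1) 0.0ms=0b +810.811ms=1b
2) 810.811ms=1b +1621.622ms=2b
Σ=3b of 3 (74bpm 3/8) — PASS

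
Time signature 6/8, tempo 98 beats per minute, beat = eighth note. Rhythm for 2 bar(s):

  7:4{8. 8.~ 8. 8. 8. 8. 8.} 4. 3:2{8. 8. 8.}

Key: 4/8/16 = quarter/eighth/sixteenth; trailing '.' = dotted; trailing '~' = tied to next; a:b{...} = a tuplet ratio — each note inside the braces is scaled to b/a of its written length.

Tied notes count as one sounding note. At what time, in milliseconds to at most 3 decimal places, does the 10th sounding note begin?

1. 0.0ms @ 0 + 524.781ms (6/7)
2. 524.781ms @ 6/7 + 1049.563ms (12/7)
3. 1574.344ms @ 18/7 + 524.781ms (6/7)
4. 2099.125ms @ 24/7 + 524.781ms (6/7)
5. 2623.907ms @ 30/7 + 524.781ms (6/7)
6. 3148.688ms @ 36/7 + 524.781ms (6/7)
7. 3673.469ms @ 6 + 1836.735ms (3)
8. 5510.204ms @ 9 + 612.245ms (1)
9. 6122.449ms @ 10 + 612.245ms (1)
10. 6734.694ms @ 11 + 612.245ms (1)

note 10 onset = 11b = 6734.694ms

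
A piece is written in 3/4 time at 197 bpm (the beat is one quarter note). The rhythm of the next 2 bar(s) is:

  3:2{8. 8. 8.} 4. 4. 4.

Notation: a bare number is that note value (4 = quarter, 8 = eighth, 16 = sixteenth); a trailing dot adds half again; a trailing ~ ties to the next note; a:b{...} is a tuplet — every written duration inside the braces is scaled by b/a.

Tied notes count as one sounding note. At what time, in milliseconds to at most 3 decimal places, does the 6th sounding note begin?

1. 0.0ms @ 0 + 152.284ms (1/2)
2. 152.284ms @ 1/2 + 152.284ms (1/2)
3. 304.569ms @ 1 + 152.284ms (1/2)
4. 456.853ms @ 3/2 + 456.853ms (3/2)
5. 913.706ms @ 3 + 456.853ms (3/2)
6. 1370.558ms @ 9/2 + 456.853ms (3/2)

note 6 onset = 9/2b = 1370.558ms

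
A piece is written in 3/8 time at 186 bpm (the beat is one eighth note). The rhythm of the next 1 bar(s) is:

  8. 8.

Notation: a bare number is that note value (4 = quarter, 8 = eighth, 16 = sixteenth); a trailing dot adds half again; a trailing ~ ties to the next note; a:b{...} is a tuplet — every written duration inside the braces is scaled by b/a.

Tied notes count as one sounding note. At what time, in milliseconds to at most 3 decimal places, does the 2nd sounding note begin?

note 2 onset = 3/2b = 483.871ms

1. 0.0ms @ 0 + 483.871ms (3/2)
2. 483.871ms @ 3/2 + 483.871ms (3/2)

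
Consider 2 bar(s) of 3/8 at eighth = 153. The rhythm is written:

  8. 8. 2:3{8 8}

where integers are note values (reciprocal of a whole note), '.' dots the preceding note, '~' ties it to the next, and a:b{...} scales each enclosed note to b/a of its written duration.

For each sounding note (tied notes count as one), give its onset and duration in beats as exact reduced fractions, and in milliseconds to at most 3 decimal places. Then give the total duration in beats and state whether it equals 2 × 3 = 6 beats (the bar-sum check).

1) 0.0ms=0b +588.235ms=3/2b
2) 588.235ms=3/2b +588.235ms=3/2b
3) 1176.471ms=3b +588.235ms=3/2b
4) 1764.706ms=9/2b +588.235ms=3/2b
Σ=6b of 6 (153bpm 3/8) — PASS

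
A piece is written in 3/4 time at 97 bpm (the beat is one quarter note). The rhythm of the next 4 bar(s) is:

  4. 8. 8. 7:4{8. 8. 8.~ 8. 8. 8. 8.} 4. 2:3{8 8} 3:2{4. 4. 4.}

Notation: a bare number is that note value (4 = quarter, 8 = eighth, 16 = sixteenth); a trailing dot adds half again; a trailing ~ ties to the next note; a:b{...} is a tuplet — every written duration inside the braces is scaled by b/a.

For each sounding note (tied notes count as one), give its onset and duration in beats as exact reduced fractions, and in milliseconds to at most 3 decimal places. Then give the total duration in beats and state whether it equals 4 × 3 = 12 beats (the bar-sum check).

1) 0.0ms=0b +927.835ms=3/2b
2) 927.835ms=3/2b +463.918ms=3/4b
3) 1391.753ms=9/4b +463.918ms=3/4b
4) 1855.67ms=3b +265.096ms=3/7b
5) 2120.766ms=24/7b +265.096ms=3/7b
6) 2385.862ms=27/7b +530.191ms=6/7b
7) 2916.053ms=33/7b +265.096ms=3/7b
8) 3181.149ms=36/7b +265.096ms=3/7b
9) 3446.244ms=39/7b +265.096ms=3/7b
10) 3711.34ms=6b +927.835ms=3/2b
11) 4639.175ms=15/2b +463.918ms=3/4b
12) 5103.093ms=33/4b +463.918ms=3/4b
13) 5567.01ms=9b +618.557ms=1b
14) 6185.567ms=10b +618.557ms=1b
15) 6804.124ms=11b +618.557ms=1b
Σ=12b of 12 (97bpm 3/4) — PASS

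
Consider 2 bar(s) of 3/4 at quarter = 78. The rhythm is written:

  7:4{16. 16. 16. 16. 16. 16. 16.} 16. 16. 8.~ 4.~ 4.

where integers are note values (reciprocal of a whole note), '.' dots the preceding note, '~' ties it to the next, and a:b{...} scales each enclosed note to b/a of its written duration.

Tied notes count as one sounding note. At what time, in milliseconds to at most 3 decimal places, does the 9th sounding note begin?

1. 0.0ms @ 0 + 164.835ms (3/14)
2. 164.835ms @ 3/14 + 164.835ms (3/14)
3. 329.67ms @ 3/7 + 164.835ms (3/14)
4. 494.505ms @ 9/14 + 164.835ms (3/14)
5. 659.341ms @ 6/7 + 164.835ms (3/14)
6. 824.176ms @ 15/14 + 164.835ms (3/14)
7. 989.011ms @ 9/7 + 164.835ms (3/14)
8. 1153.846ms @ 3/2 + 288.462ms (3/8)
9. 1442.308ms @ 15/8 + 288.462ms (3/8)
10. 1730.769ms @ 9/4 + 2884.615ms (15/4)

note 9 onset = 15/8b = 1442.308ms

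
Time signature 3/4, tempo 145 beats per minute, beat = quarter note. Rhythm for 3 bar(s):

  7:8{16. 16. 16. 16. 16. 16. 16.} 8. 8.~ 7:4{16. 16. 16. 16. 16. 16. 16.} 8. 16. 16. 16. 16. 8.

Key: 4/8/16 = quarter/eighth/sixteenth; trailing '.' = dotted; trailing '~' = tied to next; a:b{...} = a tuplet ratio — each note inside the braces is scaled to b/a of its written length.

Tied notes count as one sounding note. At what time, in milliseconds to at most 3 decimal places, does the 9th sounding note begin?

note 9 onset = 15/4b = 1551.724ms

1. 0.0ms @ 0 + 177.34ms (3/7)
2. 177.34ms @ 3/7 + 177.34ms (3/7)
3. 354.68ms @ 6/7 + 177.34ms (3/7)
4. 532.02ms @ 9/7 + 177.34ms (3/7)
5. 709.36ms @ 12/7 + 177.34ms (3/7)
6. 886.7ms @ 15/7 + 177.34ms (3/7)
7. 1064.039ms @ 18/7 + 177.34ms (3/7)
8. 1241.379ms @ 3 + 310.345ms (3/4)
9. 1551.724ms @ 15/4 + 399.015ms (27/28)
10. 1950.739ms @ 33/7 + 88.67ms (3/14)
11. 2039.409ms @ 69/14 + 88.67ms (3/14)
12. 2128.079ms @ 36/7 + 88.67ms (3/14)
13. 2216.749ms @ 75/14 + 88.67ms (3/14)
14. 2305.419ms @ 39/7 + 88.67ms (3/14)
15. 2394.089ms @ 81/14 + 88.67ms (3/14)
16. 2482.759ms @ 6 + 310.345ms (3/4)
17. 2793.103ms @ 27/4 + 155.172ms (3/8)
18. 2948.276ms @ 57/8 + 155.172ms (3/8)
19. 3103.448ms @ 15/2 + 155.172ms (3/8)
20. 3258.621ms @ 63/8 + 155.172ms (3/8)
21. 3413.793ms @ 33/4 + 310.345ms (3/4)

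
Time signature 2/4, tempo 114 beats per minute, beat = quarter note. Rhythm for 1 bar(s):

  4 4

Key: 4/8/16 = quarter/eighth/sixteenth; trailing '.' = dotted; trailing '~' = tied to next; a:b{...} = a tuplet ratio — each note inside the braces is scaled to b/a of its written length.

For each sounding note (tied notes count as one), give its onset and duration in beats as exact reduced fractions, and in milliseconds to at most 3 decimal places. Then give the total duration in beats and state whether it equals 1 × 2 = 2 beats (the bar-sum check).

1) 0.0ms=0b +526.316ms=1b
2) 526.316ms=1b +526.316ms=1b
Σ=2b of 2 (114bpm 2/4) — PASS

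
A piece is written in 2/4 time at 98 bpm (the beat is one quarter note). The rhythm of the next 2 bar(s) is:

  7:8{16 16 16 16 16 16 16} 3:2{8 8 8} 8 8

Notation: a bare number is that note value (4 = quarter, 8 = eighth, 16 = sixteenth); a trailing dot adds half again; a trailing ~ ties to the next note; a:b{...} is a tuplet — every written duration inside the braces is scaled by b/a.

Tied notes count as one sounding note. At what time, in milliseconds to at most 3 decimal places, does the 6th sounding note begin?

note 6 onset = 10/7b = 874.636ms

1. 0.0ms @ 0 + 174.927ms (2/7)
2. 174.927ms @ 2/7 + 174.927ms (2/7)
3. 349.854ms @ 4/7 + 174.927ms (2/7)
4. 524.781ms @ 6/7 + 174.927ms (2/7)
5. 699.708ms @ 8/7 + 174.927ms (2/7)
6. 874.636ms @ 10/7 + 174.927ms (2/7)
7. 1049.563ms @ 12/7 + 174.927ms (2/7)
8. 1224.49ms @ 2 + 204.082ms (1/3)
9. 1428.571ms @ 7/3 + 204.082ms (1/3)
10. 1632.653ms @ 8/3 + 204.082ms (1/3)
11. 1836.735ms @ 3 + 306.122ms (1/2)
12. 2142.857ms @ 7/2 + 306.122ms (1/2)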